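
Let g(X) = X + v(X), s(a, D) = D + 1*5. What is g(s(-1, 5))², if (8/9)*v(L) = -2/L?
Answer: 152881/1600 ≈ 95.551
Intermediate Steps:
v(L) = -9/(4*L) (v(L) = 9*(-2/L)/8 = -9/(4*L))
s(a, D) = 5 + D (s(a, D) = D + 5 = 5 + D)
g(X) = X - 9/(4*X)
g(s(-1, 5))² = ((5 + 5) - 9/(4*(5 + 5)))² = (10 - 9/4/10)² = (10 - 9/4*⅒)² = (10 - 9/40)² = (391/40)² = 152881/1600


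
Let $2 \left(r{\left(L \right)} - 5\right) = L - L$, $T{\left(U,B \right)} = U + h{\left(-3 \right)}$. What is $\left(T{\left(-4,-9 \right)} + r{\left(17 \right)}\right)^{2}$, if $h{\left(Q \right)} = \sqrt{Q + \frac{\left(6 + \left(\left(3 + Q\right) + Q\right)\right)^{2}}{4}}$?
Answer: $\frac{1}{4} + i \sqrt{3} \approx 0.25 + 1.732 i$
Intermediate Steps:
$h{\left(Q \right)} = \sqrt{Q + \frac{\left(9 + 2 Q\right)^{2}}{4}}$ ($h{\left(Q \right)} = \sqrt{Q + \left(6 + \left(3 + 2 Q\right)\right)^{2} \cdot \frac{1}{4}} = \sqrt{Q + \left(9 + 2 Q\right)^{2} \cdot \frac{1}{4}} = \sqrt{Q + \frac{\left(9 + 2 Q\right)^{2}}{4}}$)
$T{\left(U,B \right)} = U + \frac{i \sqrt{3}}{2}$ ($T{\left(U,B \right)} = U + \frac{\sqrt{\left(9 + 2 \left(-3\right)\right)^{2} + 4 \left(-3\right)}}{2} = U + \frac{\sqrt{\left(9 - 6\right)^{2} - 12}}{2} = U + \frac{\sqrt{3^{2} - 12}}{2} = U + \frac{\sqrt{9 - 12}}{2} = U + \frac{\sqrt{-3}}{2} = U + \frac{i \sqrt{3}}{2}$)
$r{\left(L \right)} = 5$ ($r{\left(L \right)} = 5 + \frac{L - L}{2} = 5 + \frac{1}{2} \cdot 0 = 5 + 0 = 5$)
$\left(T{\left(-4,-9 \right)} + r{\left(17 \right)}\right)^{2} = \left(\left(-4 + \frac{i \sqrt{3}}{2}\right) + 5\right)^{2} = \left(1 + \frac{i \sqrt{3}}{2}\right)^{2}$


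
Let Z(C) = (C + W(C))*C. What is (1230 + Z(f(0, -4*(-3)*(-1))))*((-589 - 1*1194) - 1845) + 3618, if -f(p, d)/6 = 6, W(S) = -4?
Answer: -9683142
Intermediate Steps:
f(p, d) = -36 (f(p, d) = -6*6 = -36)
Z(C) = C*(-4 + C) (Z(C) = (C - 4)*C = (-4 + C)*C = C*(-4 + C))
(1230 + Z(f(0, -4*(-3)*(-1))))*((-589 - 1*1194) - 1845) + 3618 = (1230 - 36*(-4 - 36))*((-589 - 1*1194) - 1845) + 3618 = (1230 - 36*(-40))*((-589 - 1194) - 1845) + 3618 = (1230 + 1440)*(-1783 - 1845) + 3618 = 2670*(-3628) + 3618 = -9686760 + 3618 = -9683142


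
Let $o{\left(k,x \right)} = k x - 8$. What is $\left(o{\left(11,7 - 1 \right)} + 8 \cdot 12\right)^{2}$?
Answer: $23716$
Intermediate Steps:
$o{\left(k,x \right)} = -8 + k x$
$\left(o{\left(11,7 - 1 \right)} + 8 \cdot 12\right)^{2} = \left(\left(-8 + 11 \left(7 - 1\right)\right) + 8 \cdot 12\right)^{2} = \left(\left(-8 + 11 \left(7 - 1\right)\right) + 96\right)^{2} = \left(\left(-8 + 11 \cdot 6\right) + 96\right)^{2} = \left(\left(-8 + 66\right) + 96\right)^{2} = \left(58 + 96\right)^{2} = 154^{2} = 23716$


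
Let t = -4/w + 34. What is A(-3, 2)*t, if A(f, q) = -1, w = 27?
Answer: -914/27 ≈ -33.852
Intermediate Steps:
t = 914/27 (t = -4/27 + 34 = 914/27 ≈ 33.852)
A(-3, 2)*t = -1*914/27 = -914/27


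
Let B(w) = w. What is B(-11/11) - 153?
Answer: -154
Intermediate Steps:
B(-11/11) - 153 = -11/11 - 153 = -11*1/11 - 153 = -1 - 153 = -154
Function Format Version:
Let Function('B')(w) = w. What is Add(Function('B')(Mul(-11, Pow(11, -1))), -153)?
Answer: -154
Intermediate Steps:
Add(Function('B')(Mul(-11, Pow(11, -1))), -153) = Add(Mul(-11, Pow(11, -1)), -153) = Add(Mul(-11, Rational(1, 11)), -153) = Add(-1, -153) = -154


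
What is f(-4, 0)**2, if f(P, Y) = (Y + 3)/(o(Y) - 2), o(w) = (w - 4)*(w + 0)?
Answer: 9/4 ≈ 2.2500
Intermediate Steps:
o(w) = w*(-4 + w) (o(w) = (-4 + w)*w = w*(-4 + w))
f(P, Y) = (3 + Y)/(-2 + Y*(-4 + Y)) (f(P, Y) = (Y + 3)/(Y*(-4 + Y) - 2) = (3 + Y)/(-2 + Y*(-4 + Y)))
f(-4, 0)**2 = ((3 + 0)/(-2 + 0*(-4 + 0)))**2 = (3/(-2 + 0*(-4)))**2 = (3/(-2 + 0))**2 = (3/(-2))**2 = (-1/2*3)**2 = (-3/2)**2 = 9/4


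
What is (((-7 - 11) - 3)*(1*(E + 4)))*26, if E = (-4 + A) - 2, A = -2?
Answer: 2184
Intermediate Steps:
E = -8 (E = (-4 - 2) - 2 = -6 - 2 = -8)
(((-7 - 11) - 3)*(1*(E + 4)))*26 = (((-7 - 11) - 3)*(1*(-8 + 4)))*26 = ((-18 - 3)*(1*(-4)))*26 = -21*(-4)*26 = 84*26 = 2184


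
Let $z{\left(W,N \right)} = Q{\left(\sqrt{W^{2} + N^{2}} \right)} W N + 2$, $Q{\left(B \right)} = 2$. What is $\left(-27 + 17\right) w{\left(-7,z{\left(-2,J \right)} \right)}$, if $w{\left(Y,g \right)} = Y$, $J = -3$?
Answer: $70$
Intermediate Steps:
$z{\left(W,N \right)} = 2 + 2 N W$ ($z{\left(W,N \right)} = 2 W N + 2 = 2 N W + 2 = 2 + 2 N W$)
$\left(-27 + 17\right) w{\left(-7,z{\left(-2,J \right)} \right)} = \left(-27 + 17\right) \left(-7\right) = \left(-10\right) \left(-7\right) = 70$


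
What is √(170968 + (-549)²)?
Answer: √472369 ≈ 687.29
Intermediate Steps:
√(170968 + (-549)²) = √(170968 + 301401) = √472369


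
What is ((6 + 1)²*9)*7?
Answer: 3087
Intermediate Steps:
((6 + 1)²*9)*7 = (7²*9)*7 = (49*9)*7 = 441*7 = 3087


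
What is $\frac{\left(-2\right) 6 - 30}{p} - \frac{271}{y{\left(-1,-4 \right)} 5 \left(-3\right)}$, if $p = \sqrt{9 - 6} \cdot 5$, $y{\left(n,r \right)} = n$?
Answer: $- \frac{271}{15} - \frac{14 \sqrt{3}}{5} \approx -22.916$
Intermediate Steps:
$p = 5 \sqrt{3}$ ($p = \sqrt{3} \cdot 5 = 5 \sqrt{3} \approx 8.6602$)
$\frac{\left(-2\right) 6 - 30}{p} - \frac{271}{y{\left(-1,-4 \right)} 5 \left(-3\right)} = \frac{\left(-2\right) 6 - 30}{5 \sqrt{3}} - \frac{271}{\left(-1\right) 5 \left(-3\right)} = \left(-12 - 30\right) \frac{\sqrt{3}}{15} - \frac{271}{\left(-5\right) \left(-3\right)} = - 42 \frac{\sqrt{3}}{15} - \frac{271}{15} = - \frac{14 \sqrt{3}}{5} - \frac{271}{15} = - \frac{271}{15} - \frac{14 \sqrt{3}}{5}$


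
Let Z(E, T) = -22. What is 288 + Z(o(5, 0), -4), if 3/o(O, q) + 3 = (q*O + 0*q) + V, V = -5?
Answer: 266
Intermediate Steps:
o(O, q) = 3/(-8 + O*q) (o(O, q) = 3/(-3 + ((q*O + 0*q) - 5)) = 3/(-3 + ((O*q + 0) - 5)) = 3/(-3 + (O*q - 5)) = 3/(-3 + (-5 + O*q)) = 3/(-8 + O*q))
288 + Z(o(5, 0), -4) = 288 - 22 = 266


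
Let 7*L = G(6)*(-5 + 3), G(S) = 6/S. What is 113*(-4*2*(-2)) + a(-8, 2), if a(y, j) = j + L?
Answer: 12668/7 ≈ 1809.7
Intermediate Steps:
L = -2/7 (L = ((6/6)*(-5 + 3))/7 = ((6*(1/6))*(-2))/7 = (1*(-2))/7 = (1/7)*(-2) = -2/7 ≈ -0.28571)
a(y, j) = -2/7 + j (a(y, j) = j - 2/7 = -2/7 + j)
113*(-4*2*(-2)) + a(-8, 2) = 113*(-4*2*(-2)) + (-2/7 + 2) = 113*(-8*(-2)) + 12/7 = 113*16 + 12/7 = 1808 + 12/7 = 12668/7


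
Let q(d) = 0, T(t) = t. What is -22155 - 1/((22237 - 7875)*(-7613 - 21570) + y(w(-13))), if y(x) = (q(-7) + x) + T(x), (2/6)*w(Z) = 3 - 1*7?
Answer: -9285742511849/419126270 ≈ -22155.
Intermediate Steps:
w(Z) = -12 (w(Z) = 3*(3 - 1*7) = 3*(3 - 7) = 3*(-4) = -12)
y(x) = 2*x (y(x) = (0 + x) + x = x + x = 2*x)
-22155 - 1/((22237 - 7875)*(-7613 - 21570) + y(w(-13))) = -22155 - 1/((22237 - 7875)*(-7613 - 21570) + 2*(-12)) = -22155 - 1/(14362*(-29183) - 24) = -22155 - 1/(-419126246 - 24) = -22155 - 1/(-419126270) = -22155 - 1*(-1/419126270) = -22155 + 1/419126270 = -9285742511849/419126270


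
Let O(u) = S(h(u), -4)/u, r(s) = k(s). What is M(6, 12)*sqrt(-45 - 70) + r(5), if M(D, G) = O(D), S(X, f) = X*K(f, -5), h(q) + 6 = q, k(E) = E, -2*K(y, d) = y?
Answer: 5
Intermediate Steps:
K(y, d) = -y/2
h(q) = -6 + q
S(X, f) = -X*f/2 (S(X, f) = X*(-f/2) = -X*f/2)
r(s) = s
O(u) = (-12 + 2*u)/u (O(u) = (-1/2*(-6 + u)*(-4))/u = (-12 + 2*u)/u)
M(D, G) = 2 - 12/D
M(6, 12)*sqrt(-45 - 70) + r(5) = (2 - 12/6)*sqrt(-45 - 70) + 5 = (2 - 12*1/6)*sqrt(-115) + 5 = (2 - 2)*(I*sqrt(115)) + 5 = 0*(I*sqrt(115)) + 5 = 0 + 5 = 5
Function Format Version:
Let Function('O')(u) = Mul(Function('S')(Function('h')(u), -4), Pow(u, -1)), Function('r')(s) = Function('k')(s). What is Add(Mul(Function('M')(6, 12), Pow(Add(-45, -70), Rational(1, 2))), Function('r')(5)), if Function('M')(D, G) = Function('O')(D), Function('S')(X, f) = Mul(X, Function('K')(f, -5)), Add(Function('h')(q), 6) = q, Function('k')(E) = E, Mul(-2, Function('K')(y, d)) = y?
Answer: 5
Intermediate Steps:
Function('K')(y, d) = Mul(Rational(-1, 2), y)
Function('h')(q) = Add(-6, q)
Function('S')(X, f) = Mul(Rational(-1, 2), X, f) (Function('S')(X, f) = Mul(X, Mul(Rational(-1, 2), f)) = Mul(Rational(-1, 2), X, f))
Function('r')(s) = s
Function('O')(u) = Mul(Pow(u, -1), Add(-12, Mul(2, u))) (Function('O')(u) = Mul(Mul(Rational(-1, 2), Add(-6, u), -4), Pow(u, -1)) = Mul(Add(-12, Mul(2, u)), Pow(u, -1)) = Mul(Pow(u, -1), Add(-12, Mul(2, u))))
Function('M')(D, G) = Add(2, Mul(-12, Pow(D, -1)))
Add(Mul(Function('M')(6, 12), Pow(Add(-45, -70), Rational(1, 2))), Function('r')(5)) = Add(Mul(Add(2, Mul(-12, Pow(6, -1))), Pow(Add(-45, -70), Rational(1, 2))), 5) = Add(Mul(Add(2, Mul(-12, Rational(1, 6))), Pow(-115, Rational(1, 2))), 5) = Add(Mul(Add(2, -2), Mul(I, Pow(115, Rational(1, 2)))), 5) = Add(Mul(0, Mul(I, Pow(115, Rational(1, 2)))), 5) = Add(0, 5) = 5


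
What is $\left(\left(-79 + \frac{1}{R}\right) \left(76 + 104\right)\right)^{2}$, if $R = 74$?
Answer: $\frac{276728602500}{1369} \approx 2.0214 \cdot 10^{8}$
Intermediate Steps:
$\left(\left(-79 + \frac{1}{R}\right) \left(76 + 104\right)\right)^{2} = \left(\left(-79 + \frac{1}{74}\right) \left(76 + 104\right)\right)^{2} = \left(\left(-79 + \frac{1}{74}\right) 180\right)^{2} = \left(\left(- \frac{5845}{74}\right) 180\right)^{2} = \left(- \frac{526050}{37}\right)^{2} = \frac{276728602500}{1369}$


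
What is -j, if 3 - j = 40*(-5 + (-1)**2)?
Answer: -163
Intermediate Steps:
j = 163 (j = 3 - 40*(-5 + (-1)**2) = 3 - 40*(-5 + 1) = 3 - 40*(-4) = 3 - 1*(-160) = 3 + 160 = 163)
-j = -1*163 = -163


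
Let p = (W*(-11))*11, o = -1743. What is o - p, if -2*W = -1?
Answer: -3365/2 ≈ -1682.5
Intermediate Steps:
W = 1/2 (W = -1/2*(-1) = 1/2 ≈ 0.50000)
p = -121/2 (p = ((1/2)*(-11))*11 = -11/2*11 = -121/2 ≈ -60.500)
o - p = -1743 - 1*(-121/2) = -1743 + 121/2 = -3365/2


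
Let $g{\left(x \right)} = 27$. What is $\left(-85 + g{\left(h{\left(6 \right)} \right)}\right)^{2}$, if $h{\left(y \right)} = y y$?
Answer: $3364$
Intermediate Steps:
$h{\left(y \right)} = y^{2}$
$\left(-85 + g{\left(h{\left(6 \right)} \right)}\right)^{2} = \left(-85 + 27\right)^{2} = \left(-58\right)^{2} = 3364$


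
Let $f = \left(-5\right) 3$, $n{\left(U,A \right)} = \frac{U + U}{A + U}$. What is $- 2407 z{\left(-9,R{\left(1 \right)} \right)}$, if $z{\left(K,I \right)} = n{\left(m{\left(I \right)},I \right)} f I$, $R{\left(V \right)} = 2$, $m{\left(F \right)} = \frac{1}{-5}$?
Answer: $- \frac{48140}{3} \approx -16047.0$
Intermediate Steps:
$m{\left(F \right)} = - \frac{1}{5}$
$n{\left(U,A \right)} = \frac{2 U}{A + U}$
$f = -15$
$z{\left(K,I \right)} = \frac{6 I}{- \frac{1}{5} + I}$ ($z{\left(K,I \right)} = 2 \left(- \frac{1}{5}\right) \frac{1}{I - \frac{1}{5}} \left(-15\right) I = 2 \left(- \frac{1}{5}\right) \frac{1}{- \frac{1}{5} + I} \left(-15\right) I = - \frac{2}{5 \left(- \frac{1}{5} + I\right)} \left(-15\right) I = \frac{6}{- \frac{1}{5} + I} I = \frac{6 I}{- \frac{1}{5} + I}$)
$- 2407 z{\left(-9,R{\left(1 \right)} \right)} = - 2407 \cdot 30 \cdot 2 \frac{1}{-1 + 5 \cdot 2} = - 2407 \cdot 30 \cdot 2 \frac{1}{-1 + 10} = - 2407 \cdot 30 \cdot 2 \cdot \frac{1}{9} = \left(-2407\right) \frac{20}{3} = - \frac{48140}{3}$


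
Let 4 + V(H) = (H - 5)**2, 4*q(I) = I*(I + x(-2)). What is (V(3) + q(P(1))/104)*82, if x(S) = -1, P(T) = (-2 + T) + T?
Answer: 0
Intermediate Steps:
P(T) = -2 + 2*T
q(I) = I*(-1 + I)/4 (q(I) = (I*(I - 1))/4 = (I*(-1 + I))/4 = I*(-1 + I)/4)
V(H) = -4 + (-5 + H)**2 (V(H) = -4 + (H - 5)**2 = -4 + (-5 + H)**2)
(V(3) + q(P(1))/104)*82 = ((-4 + (-5 + 3)**2) + ((-2 + 2*1)*(-1 + (-2 + 2*1))/4)/104)*82 = ((-4 + (-2)**2) + ((-2 + 2)*(-1 + (-2 + 2))/4)*(1/104))*82 = ((-4 + 4) + ((1/4)*0*(-1 + 0))*(1/104))*82 = (0 + ((1/4)*0*(-1))*(1/104))*82 = (0 + 0*(1/104))*82 = (0 + 0)*82 = 0*82 = 0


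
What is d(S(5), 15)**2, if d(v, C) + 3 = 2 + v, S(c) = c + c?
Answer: 81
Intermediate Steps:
S(c) = 2*c
d(v, C) = -1 + v (d(v, C) = -3 + (2 + v) = -1 + v)
d(S(5), 15)**2 = (-1 + 2*5)**2 = (-1 + 10)**2 = 9**2 = 81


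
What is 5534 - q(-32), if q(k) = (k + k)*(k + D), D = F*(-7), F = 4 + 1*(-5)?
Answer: 3934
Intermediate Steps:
F = -1 (F = 4 - 5 = -1)
D = 7 (D = -1*(-7) = 7)
q(k) = 2*k*(7 + k) (q(k) = (k + k)*(k + 7) = (2*k)*(7 + k) = 2*k*(7 + k))
5534 - q(-32) = 5534 - 2*(-32)*(7 - 32) = 5534 - 2*(-32)*(-25) = 5534 - 1*1600 = 5534 - 1600 = 3934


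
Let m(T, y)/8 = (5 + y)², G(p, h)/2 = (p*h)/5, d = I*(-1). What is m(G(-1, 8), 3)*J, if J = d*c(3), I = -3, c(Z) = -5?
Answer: -7680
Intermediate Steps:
d = 3 (d = -3*(-1) = 3)
G(p, h) = 2*h*p/5 (G(p, h) = 2*((p*h)/5) = 2*((h*p)*(⅕)) = 2*(h*p/5) = 2*h*p/5)
J = -15 (J = 3*(-5) = -15)
m(T, y) = 8*(5 + y)²
m(G(-1, 8), 3)*J = (8*(5 + 3)²)*(-15) = (8*8²)*(-15) = (8*64)*(-15) = 512*(-15) = -7680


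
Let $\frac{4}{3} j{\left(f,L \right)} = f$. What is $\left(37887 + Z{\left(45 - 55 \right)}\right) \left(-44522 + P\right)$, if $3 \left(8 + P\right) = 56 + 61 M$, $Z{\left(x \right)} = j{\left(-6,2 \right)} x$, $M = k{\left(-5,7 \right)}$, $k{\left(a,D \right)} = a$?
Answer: $-1692260316$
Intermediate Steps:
$j{\left(f,L \right)} = \frac{3 f}{4}$
$M = -5$
$Z{\left(x \right)} = - \frac{9 x}{2}$ ($Z{\left(x \right)} = \frac{3}{4} \left(-6\right) x = - \frac{9 x}{2}$)
$P = -91$ ($P = -8 + \frac{56 + 61 \left(-5\right)}{3} = -8 + \frac{56 - 305}{3} = -8 + \frac{1}{3} \left(-249\right) = -8 - 83 = -91$)
$\left(37887 + Z{\left(45 - 55 \right)}\right) \left(-44522 + P\right) = \left(37887 - \frac{9 \left(45 - 55\right)}{2}\right) \left(-44522 - 91\right) = \left(37887 - \frac{9 \left(45 - 55\right)}{2}\right) \left(-44613\right) = \left(37887 - -45\right) \left(-44613\right) = \left(37887 + 45\right) \left(-44613\right) = 37932 \left(-44613\right) = -1692260316$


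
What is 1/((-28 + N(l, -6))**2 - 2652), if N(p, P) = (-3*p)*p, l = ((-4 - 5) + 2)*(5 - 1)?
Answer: 1/5661748 ≈ 1.7662e-7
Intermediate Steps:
l = -28 (l = (-9 + 2)*4 = -7*4 = -28)
N(p, P) = -3*p**2
1/((-28 + N(l, -6))**2 - 2652) = 1/((-28 - 3*(-28)**2)**2 - 2652) = 1/((-28 - 3*784)**2 - 2652) = 1/((-28 - 2352)**2 - 2652) = 1/((-2380)**2 - 2652) = 1/(5664400 - 2652) = 1/5661748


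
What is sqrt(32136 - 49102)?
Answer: I*sqrt(16966) ≈ 130.25*I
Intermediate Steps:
sqrt(32136 - 49102) = sqrt(-16966) = I*sqrt(16966)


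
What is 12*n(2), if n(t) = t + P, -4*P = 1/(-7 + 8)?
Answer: 21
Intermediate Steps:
P = -¼ (P = -1/(4*(-7 + 8)) = -¼/1 = -¼*1 = -¼ ≈ -0.25000)
n(t) = -¼ + t (n(t) = t - ¼ = -¼ + t)
12*n(2) = 12*(-¼ + 2) = 12*(7/4) = 21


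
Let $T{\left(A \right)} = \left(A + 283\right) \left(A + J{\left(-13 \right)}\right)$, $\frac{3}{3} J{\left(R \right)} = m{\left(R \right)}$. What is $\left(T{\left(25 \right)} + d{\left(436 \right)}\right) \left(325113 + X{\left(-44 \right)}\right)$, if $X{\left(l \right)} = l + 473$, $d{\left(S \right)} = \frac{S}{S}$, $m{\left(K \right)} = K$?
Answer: $1203528774$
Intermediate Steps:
$J{\left(R \right)} = R$
$d{\left(S \right)} = 1$
$X{\left(l \right)} = 473 + l$
$T{\left(A \right)} = \left(-13 + A\right) \left(283 + A\right)$ ($T{\left(A \right)} = \left(A + 283\right) \left(A - 13\right) = \left(283 + A\right) \left(-13 + A\right) = \left(-13 + A\right) \left(283 + A\right)$)
$\left(T{\left(25 \right)} + d{\left(436 \right)}\right) \left(325113 + X{\left(-44 \right)}\right) = \left(\left(-3679 + 25^{2} + 270 \cdot 25\right) + 1\right) \left(325113 + \left(473 - 44\right)\right) = \left(\left(-3679 + 625 + 6750\right) + 1\right) \left(325113 + 429\right) = \left(3696 + 1\right) 325542 = 3697 \cdot 325542 = 1203528774$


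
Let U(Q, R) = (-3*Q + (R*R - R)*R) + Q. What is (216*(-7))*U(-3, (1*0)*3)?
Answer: -9072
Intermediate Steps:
U(Q, R) = -2*Q + R*(R² - R) (U(Q, R) = (-3*Q + (R² - R)*R) + Q = (-3*Q + R*(R² - R)) + Q = -2*Q + R*(R² - R))
(216*(-7))*U(-3, (1*0)*3) = (216*(-7))*(((1*0)*3)³ - ((1*0)*3)² - 2*(-3)) = -1512*((0*3)³ - (0*3)² + 6) = -1512*(0³ - 1*0² + 6) = -1512*(0 - 1*0 + 6) = -1512*(0 + 0 + 6) = -1512*6 = -9072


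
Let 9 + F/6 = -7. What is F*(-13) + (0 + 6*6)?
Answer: 1284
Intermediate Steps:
F = -96 (F = -54 + 6*(-7) = -54 - 42 = -96)
F*(-13) + (0 + 6*6) = -96*(-13) + (0 + 6*6) = 1248 + (0 + 36) = 1248 + 36 = 1284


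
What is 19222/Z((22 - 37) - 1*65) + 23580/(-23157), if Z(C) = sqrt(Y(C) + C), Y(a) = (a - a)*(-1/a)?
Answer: -2620/2573 - 9611*I*sqrt(5)/10 ≈ -1.0183 - 2149.1*I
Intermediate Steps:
Y(a) = 0 (Y(a) = 0*(-1/a) = 0)
Z(C) = sqrt(C) (Z(C) = sqrt(0 + C) = sqrt(C))
19222/Z((22 - 37) - 1*65) + 23580/(-23157) = 19222/(sqrt((22 - 37) - 1*65)) + 23580/(-23157) = 19222/(sqrt(-15 - 65)) + 23580*(-1/23157) = 19222/(sqrt(-80)) - 2620/2573 = 19222/((4*I*sqrt(5))) - 2620/2573 = 19222*(-I*sqrt(5)/20) - 2620/2573 = -9611*I*sqrt(5)/10 - 2620/2573 = -2620/2573 - 9611*I*sqrt(5)/10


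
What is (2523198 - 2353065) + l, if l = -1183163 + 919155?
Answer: -93875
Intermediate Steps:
l = -264008
(2523198 - 2353065) + l = (2523198 - 2353065) - 264008 = 170133 - 264008 = -93875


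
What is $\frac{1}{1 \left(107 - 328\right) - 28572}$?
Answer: $- \frac{1}{28793} \approx -3.4731 \cdot 10^{-5}$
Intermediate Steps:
$\frac{1}{1 \left(107 - 328\right) - 28572} = \frac{1}{1 \left(-221\right) - 28572} = \frac{1}{-221 - 28572} = \frac{1}{-28793} = - \frac{1}{28793}$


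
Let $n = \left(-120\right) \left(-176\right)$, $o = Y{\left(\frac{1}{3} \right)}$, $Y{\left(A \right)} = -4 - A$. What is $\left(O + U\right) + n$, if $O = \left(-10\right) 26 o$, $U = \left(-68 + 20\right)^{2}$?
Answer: $\frac{73652}{3} \approx 24551.0$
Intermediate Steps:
$o = - \frac{13}{3}$ ($o = -4 - \frac{1}{3} = - \frac{13}{3} \approx -4.3333$)
$U = 2304$ ($U = \left(-48\right)^{2} = 2304$)
$O = \frac{3380}{3}$ ($O = \left(-10\right) 26 \left(- \frac{13}{3}\right) = \left(-260\right) \left(- \frac{13}{3}\right) = \frac{3380}{3} \approx 1126.7$)
$n = 21120$
$\left(O + U\right) + n = \left(\frac{3380}{3} + 2304\right) + 21120 = \frac{10292}{3} + 21120 = \frac{73652}{3}$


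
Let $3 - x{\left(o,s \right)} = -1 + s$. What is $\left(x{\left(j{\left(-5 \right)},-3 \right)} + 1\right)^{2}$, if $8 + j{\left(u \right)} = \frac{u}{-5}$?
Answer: $64$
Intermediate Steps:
$j{\left(u \right)} = -8 - \frac{u}{5}$ ($j{\left(u \right)} = -8 + \frac{u}{-5} = -8 + u \left(- \frac{1}{5}\right) = -8 - \frac{u}{5}$)
$x{\left(o,s \right)} = 4 - s$ ($x{\left(o,s \right)} = 3 - \left(-1 + s\right) = 4 - s$)
$\left(x{\left(j{\left(-5 \right)},-3 \right)} + 1\right)^{2} = \left(\left(4 - -3\right) + 1\right)^{2} = \left(\left(4 + 3\right) + 1\right)^{2} = \left(7 + 1\right)^{2} = 8^{2} = 64$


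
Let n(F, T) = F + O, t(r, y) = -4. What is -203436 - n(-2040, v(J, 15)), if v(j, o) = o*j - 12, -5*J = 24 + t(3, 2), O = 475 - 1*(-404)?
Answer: -202275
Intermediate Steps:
O = 879 (O = 475 + 404 = 879)
J = -4 (J = -(24 - 4)/5 = -⅕*20 = -4)
v(j, o) = -12 + j*o (v(j, o) = j*o - 12 = -12 + j*o)
n(F, T) = 879 + F (n(F, T) = F + 879 = 879 + F)
-203436 - n(-2040, v(J, 15)) = -203436 - (879 - 2040) = -203436 - 1*(-1161) = -203436 + 1161 = -202275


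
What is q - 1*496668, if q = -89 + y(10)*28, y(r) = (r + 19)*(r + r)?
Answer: -480517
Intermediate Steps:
y(r) = 2*r*(19 + r) (y(r) = (19 + r)*(2*r) = 2*r*(19 + r))
q = 16151 (q = -89 + (2*10*(19 + 10))*28 = -89 + (2*10*29)*28 = -89 + 580*28 = -89 + 16240 = 16151)
q - 1*496668 = 16151 - 1*496668 = 16151 - 496668 = -480517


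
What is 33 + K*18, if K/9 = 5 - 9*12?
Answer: -16653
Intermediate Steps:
K = -927 (K = 9*(5 - 9*12) = 9*(5 - 108) = 9*(-103) = -927)
33 + K*18 = 33 - 927*18 = 33 - 16686 = -16653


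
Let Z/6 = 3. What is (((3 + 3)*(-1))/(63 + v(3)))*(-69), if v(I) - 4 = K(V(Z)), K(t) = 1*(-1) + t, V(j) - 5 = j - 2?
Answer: 138/29 ≈ 4.7586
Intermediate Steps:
Z = 18 (Z = 6*3 = 18)
V(j) = 3 + j (V(j) = 5 + (j - 2) = 5 + (-2 + j) = 3 + j)
K(t) = -1 + t
v(I) = 24 (v(I) = 4 + (-1 + (3 + 18)) = 4 + (-1 + 21) = 4 + 20 = 24)
(((3 + 3)*(-1))/(63 + v(3)))*(-69) = (((3 + 3)*(-1))/(63 + 24))*(-69) = ((6*(-1))/87)*(-69) = -6*1/87*(-69) = -2/29*(-69) = 138/29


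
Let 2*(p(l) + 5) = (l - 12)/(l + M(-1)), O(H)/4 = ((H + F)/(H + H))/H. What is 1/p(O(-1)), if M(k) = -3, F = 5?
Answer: -5/27 ≈ -0.18519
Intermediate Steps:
O(H) = 2*(5 + H)/H² (O(H) = 4*(((H + 5)/(H + H))/H) = 4*(((5 + H)/((2*H)))/H) = 4*(((5 + H)*(1/(2*H)))/H) = 4*(((5 + H)/(2*H))/H) = 4*((5 + H)/(2*H²)) = 2*(5 + H)/H²)
p(l) = -5 + (-12 + l)/(2*(-3 + l)) (p(l) = -5 + ((l - 12)/(l - 3))/2 = -5 + ((-12 + l)/(-3 + l))/2 = -5 + (-12 + l)/(2*(-3 + l)))
1/p(O(-1)) = 1/(9*(2 - 2*(5 - 1)/(-1)²)/(2*(-3 + 2*(5 - 1)/(-1)²))) = 1/(9*(2 - 2*4)/(2*(-3 + 2*1*4))) = 1/(9*(2 - 1*8)/(2*(-3 + 8))) = 1/((9/2)*(2 - 8)/5) = 1/((9/2)*(⅕)*(-6)) = 1/(-27/5) = -5/27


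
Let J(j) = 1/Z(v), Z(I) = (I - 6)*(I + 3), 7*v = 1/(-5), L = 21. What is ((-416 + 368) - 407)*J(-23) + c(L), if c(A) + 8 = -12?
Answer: 9115/1688 ≈ 5.3999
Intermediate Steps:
c(A) = -20 (c(A) = -8 - 12 = -20)
v = -1/35 (v = (⅐)/(-5) = (⅐)*(-⅕) = -1/35 ≈ -0.028571)
Z(I) = (-6 + I)*(3 + I)
J(j) = -1225/21944 (J(j) = 1/(-18 + (-1/35)² - 3*(-1/35)) = 1/(-18 + 1/1225 + 3/35) = 1/(-21944/1225) = -1225/21944)
((-416 + 368) - 407)*J(-23) + c(L) = ((-416 + 368) - 407)*(-1225/21944) - 20 = (-48 - 407)*(-1225/21944) - 20 = -455*(-1225/21944) - 20 = 42875/1688 - 20 = 9115/1688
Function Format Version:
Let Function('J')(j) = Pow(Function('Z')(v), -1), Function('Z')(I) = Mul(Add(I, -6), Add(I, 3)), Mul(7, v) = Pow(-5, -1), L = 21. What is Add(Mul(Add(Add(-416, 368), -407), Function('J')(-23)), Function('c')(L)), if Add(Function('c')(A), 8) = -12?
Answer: Rational(9115, 1688) ≈ 5.3999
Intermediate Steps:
Function('c')(A) = -20 (Function('c')(A) = Add(-8, -12) = -20)
v = Rational(-1, 35) (v = Mul(Rational(1, 7), Pow(-5, -1)) = Mul(Rational(1, 7), Rational(-1, 5)) = Rational(-1, 35) ≈ -0.028571)
Function('Z')(I) = Mul(Add(-6, I), Add(3, I))
Function('J')(j) = Rational(-1225, 21944) (Function('J')(j) = Pow(Add(-18, Pow(Rational(-1, 35), 2), Mul(-3, Rational(-1, 35))), -1) = Pow(Add(-18, Rational(1, 1225), Rational(3, 35)), -1) = Pow(Rational(-21944, 1225), -1) = Rational(-1225, 21944))
Add(Mul(Add(Add(-416, 368), -407), Function('J')(-23)), Function('c')(L)) = Add(Mul(Add(Add(-416, 368), -407), Rational(-1225, 21944)), -20) = Add(Mul(Add(-48, -407), Rational(-1225, 21944)), -20) = Add(Mul(-455, Rational(-1225, 21944)), -20) = Add(Rational(42875, 1688), -20) = Rational(9115, 1688)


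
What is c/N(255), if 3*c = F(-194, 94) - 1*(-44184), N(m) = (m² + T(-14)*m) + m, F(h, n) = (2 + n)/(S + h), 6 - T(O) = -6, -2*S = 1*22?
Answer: 754802/3502425 ≈ 0.21551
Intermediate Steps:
S = -11 (S = -22/2 = -½*22 = -11)
T(O) = 12 (T(O) = 6 - 1*(-6) = 6 + 6 = 12)
F(h, n) = (2 + n)/(-11 + h)
N(m) = m² + 13*m (N(m) = (m² + 12*m) + m = m² + 13*m)
c = 3019208/205 (c = ((2 + 94)/(-11 - 194) - 1*(-44184))/3 = (96/(-205) + 44184)/3 = (-1/205*96 + 44184)/3 = (-96/205 + 44184)/3 = (⅓)*(9057624/205) = 3019208/205 ≈ 14728.)
c/N(255) = 3019208/(205*((255*(13 + 255)))) = 3019208/(205*((255*268))) = (3019208/205)/68340 = (3019208/205)*(1/68340) = 754802/3502425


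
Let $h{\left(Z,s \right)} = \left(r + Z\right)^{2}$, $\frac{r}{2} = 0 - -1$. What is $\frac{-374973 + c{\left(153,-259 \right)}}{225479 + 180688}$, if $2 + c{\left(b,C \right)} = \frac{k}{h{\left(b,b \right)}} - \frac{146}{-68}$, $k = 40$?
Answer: $- \frac{20419771571}{22118500930} \approx -0.9232$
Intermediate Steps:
$r = 2$ ($r = 2 \left(0 - -1\right) = 2 \left(0 + 1\right) = 2 \cdot 1 = 2$)
$h{\left(Z,s \right)} = \left(2 + Z\right)^{2}$
$c{\left(b,C \right)} = \frac{5}{34} + \frac{40}{\left(2 + b\right)^{2}}$ ($c{\left(b,C \right)} = -2 + \left(\frac{40}{\left(2 + b\right)^{2}} - \frac{146}{-68}\right) = -2 + \left(\frac{40}{\left(2 + b\right)^{2}} - - \frac{73}{34}\right) = -2 + \left(\frac{40}{\left(2 + b\right)^{2}} + \frac{73}{34}\right) = -2 + \left(\frac{73}{34} + \frac{40}{\left(2 + b\right)^{2}}\right) = \frac{5}{34} + \frac{40}{\left(2 + b\right)^{2}}$)
$\frac{-374973 + c{\left(153,-259 \right)}}{225479 + 180688} = \frac{-374973 + \left(\frac{5}{34} + \frac{40}{\left(2 + 153\right)^{2}}\right)}{225479 + 180688} = \frac{-374973 + \left(\frac{5}{34} + \frac{40}{24025}\right)}{406167} = \left(-374973 + \left(\frac{5}{34} + 40 \cdot \frac{1}{24025}\right)\right) \frac{1}{406167} = \left(-374973 + \left(\frac{5}{34} + \frac{8}{4805}\right)\right) \frac{1}{406167} = \left(-374973 + \frac{24297}{163370}\right) \frac{1}{406167} = \left(- \frac{61259314713}{163370}\right) \frac{1}{406167} = - \frac{20419771571}{22118500930}$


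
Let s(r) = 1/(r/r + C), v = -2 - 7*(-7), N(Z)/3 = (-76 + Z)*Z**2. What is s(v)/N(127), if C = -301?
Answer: -1/740321100 ≈ -1.3508e-9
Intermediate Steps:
N(Z) = 3*Z**2*(-76 + Z) (N(Z) = 3*((-76 + Z)*Z**2) = 3*(Z**2*(-76 + Z)) = 3*Z**2*(-76 + Z))
v = 47 (v = -2 + 49 = 47)
s(r) = -1/300 (s(r) = 1/(r/r - 301) = 1/(1 - 301) = 1/(-300) = -1/300)
s(v)/N(127) = -1/(48387*(-76 + 127))/300 = -1/(300*(3*16129*51)) = -1/300/2467737 = -1/300*1/2467737 = -1/740321100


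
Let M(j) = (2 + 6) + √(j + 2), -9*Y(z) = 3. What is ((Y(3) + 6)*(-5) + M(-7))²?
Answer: 3676/9 - 122*I*√5/3 ≈ 408.44 - 90.933*I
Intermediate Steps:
Y(z) = -⅓ (Y(z) = -⅑*3 = -⅓)
M(j) = 8 + √(2 + j)
((Y(3) + 6)*(-5) + M(-7))² = ((-⅓ + 6)*(-5) + (8 + √(2 - 7)))² = ((17/3)*(-5) + (8 + √(-5)))² = (-85/3 + (8 + I*√5))² = (-61/3 + I*√5)²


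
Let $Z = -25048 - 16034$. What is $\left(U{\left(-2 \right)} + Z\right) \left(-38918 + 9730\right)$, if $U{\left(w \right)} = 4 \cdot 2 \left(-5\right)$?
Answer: $1200268936$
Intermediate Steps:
$U{\left(w \right)} = -40$ ($U{\left(w \right)} = 8 \left(-5\right) = -40$)
$Z = -41082$
$\left(U{\left(-2 \right)} + Z\right) \left(-38918 + 9730\right) = \left(-40 - 41082\right) \left(-38918 + 9730\right) = \left(-41122\right) \left(-29188\right) = 1200268936$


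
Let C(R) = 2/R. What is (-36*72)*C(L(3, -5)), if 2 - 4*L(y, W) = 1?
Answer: -20736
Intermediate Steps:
L(y, W) = ¼ (L(y, W) = ½ - ¼*1 = ½ - ¼ = ¼)
(-36*72)*C(L(3, -5)) = (-36*72)*(2/(¼)) = -5184*4 = -2592*8 = -20736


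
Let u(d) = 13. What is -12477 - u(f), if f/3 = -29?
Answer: -12490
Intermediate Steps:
f = -87 (f = 3*(-29) = -87)
-12477 - u(f) = -12477 - 1*13 = -12477 - 13 = -12490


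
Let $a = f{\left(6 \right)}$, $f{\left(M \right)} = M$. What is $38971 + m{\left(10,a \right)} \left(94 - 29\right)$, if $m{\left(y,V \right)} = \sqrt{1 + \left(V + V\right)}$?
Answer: $38971 + 65 \sqrt{13} \approx 39205.0$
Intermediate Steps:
$a = 6$
$m{\left(y,V \right)} = \sqrt{1 + 2 V}$
$38971 + m{\left(10,a \right)} \left(94 - 29\right) = 38971 + \sqrt{1 + 2 \cdot 6} \left(94 - 29\right) = 38971 + \sqrt{1 + 12} \cdot 65 = 38971 + \sqrt{13} \cdot 65 = 38971 + 65 \sqrt{13}$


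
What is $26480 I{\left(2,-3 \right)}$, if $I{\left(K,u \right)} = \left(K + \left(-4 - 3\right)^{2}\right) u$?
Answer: $-4051440$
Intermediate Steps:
$I{\left(K,u \right)} = u \left(49 + K\right)$ ($I{\left(K,u \right)} = \left(K + \left(-7\right)^{2}\right) u = \left(K + 49\right) u = \left(49 + K\right) u = u \left(49 + K\right)$)
$26480 I{\left(2,-3 \right)} = 26480 \left(- 3 \left(49 + 2\right)\right) = 26480 \left(\left(-3\right) 51\right) = 26480 \left(-153\right) = -4051440$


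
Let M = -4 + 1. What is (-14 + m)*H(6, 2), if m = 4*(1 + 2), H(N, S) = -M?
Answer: -6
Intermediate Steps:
M = -3
H(N, S) = 3 (H(N, S) = -1*(-3) = 3)
m = 12 (m = 4*3 = 12)
(-14 + m)*H(6, 2) = (-14 + 12)*3 = -2*3 = -6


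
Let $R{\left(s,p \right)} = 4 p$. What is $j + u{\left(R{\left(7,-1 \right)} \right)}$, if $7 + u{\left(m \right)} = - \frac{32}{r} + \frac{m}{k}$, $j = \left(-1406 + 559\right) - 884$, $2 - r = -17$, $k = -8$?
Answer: $- \frac{66089}{38} \approx -1739.2$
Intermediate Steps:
$r = 19$ ($r = 2 - -17 = 2 + 17 = 19$)
$j = -1731$ ($j = -847 - 884 = -1731$)
$u{\left(m \right)} = - \frac{165}{19} - \frac{m}{8}$ ($u{\left(m \right)} = -7 + \left(- \frac{32}{19} + \frac{m}{-8}\right) = -7 + \left(\left(-32\right) \frac{1}{19} + m \left(- \frac{1}{8}\right)\right) = -7 - \left(\frac{32}{19} + \frac{m}{8}\right) = - \frac{165}{19} - \frac{m}{8}$)
$j + u{\left(R{\left(7,-1 \right)} \right)} = -1731 - \left(\frac{165}{19} + \frac{4 \left(-1\right)}{8}\right) = -1731 - \frac{311}{38} = - \frac{66089}{38}$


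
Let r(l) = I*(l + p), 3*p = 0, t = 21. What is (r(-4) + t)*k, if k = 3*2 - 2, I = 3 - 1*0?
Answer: 36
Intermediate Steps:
I = 3 (I = 3 + 0 = 3)
p = 0 (p = (1/3)*0 = 0)
r(l) = 3*l (r(l) = 3*(l + 0) = 3*l)
k = 4 (k = 6 - 2 = 4)
(r(-4) + t)*k = (3*(-4) + 21)*4 = (-12 + 21)*4 = 9*4 = 36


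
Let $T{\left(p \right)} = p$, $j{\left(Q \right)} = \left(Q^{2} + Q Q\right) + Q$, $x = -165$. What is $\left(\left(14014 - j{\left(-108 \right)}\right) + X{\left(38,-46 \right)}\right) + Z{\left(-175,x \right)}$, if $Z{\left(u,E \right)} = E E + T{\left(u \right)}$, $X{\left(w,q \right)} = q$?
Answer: $17798$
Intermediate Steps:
$j{\left(Q \right)} = Q + 2 Q^{2}$ ($j{\left(Q \right)} = \left(Q^{2} + Q^{2}\right) + Q = 2 Q^{2} + Q = Q + 2 Q^{2}$)
$Z{\left(u,E \right)} = u + E^{2}$ ($Z{\left(u,E \right)} = E E + u = E^{2} + u = u + E^{2}$)
$\left(\left(14014 - j{\left(-108 \right)}\right) + X{\left(38,-46 \right)}\right) + Z{\left(-175,x \right)} = \left(\left(14014 - - 108 \left(1 + 2 \left(-108\right)\right)\right) - 46\right) - \left(175 - \left(-165\right)^{2}\right) = \left(\left(14014 - - 108 \left(1 - 216\right)\right) - 46\right) + \left(-175 + 27225\right) = \left(\left(14014 - \left(-108\right) \left(-215\right)\right) - 46\right) + 27050 = \left(\left(14014 - 23220\right) - 46\right) + 27050 = \left(-9206 - 46\right) + 27050 = -9252 + 27050 = 17798$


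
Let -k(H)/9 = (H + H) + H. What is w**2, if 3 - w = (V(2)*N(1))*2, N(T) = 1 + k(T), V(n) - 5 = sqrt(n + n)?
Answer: 134689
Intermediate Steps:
V(n) = 5 + sqrt(2)*sqrt(n) (V(n) = 5 + sqrt(n + n) = 5 + sqrt(2*n) = 5 + sqrt(2)*sqrt(n))
k(H) = -27*H (k(H) = -9*((H + H) + H) = -9*(2*H + H) = -27*H)
N(T) = 1 - 27*T
w = 367 (w = 3 - (5 + sqrt(2)*sqrt(2))*(1 - 27*1)*2 = 3 - (5 + 2)*(1 - 27)*2 = 3 - 7*(-26)*2 = 3 - (-182)*2 = 3 - 1*(-364) = 3 + 364 = 367)
w**2 = 367**2 = 134689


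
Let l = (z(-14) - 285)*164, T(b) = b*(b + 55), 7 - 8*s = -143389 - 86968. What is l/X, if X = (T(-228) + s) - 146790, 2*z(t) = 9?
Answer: 30668/52367 ≈ 0.58564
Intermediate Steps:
s = 57591/2 (s = 7/8 - (-143389 - 86968)/8 = 7/8 - 1/8*(-230357) = 7/8 + 230357/8 = 57591/2 ≈ 28796.)
z(t) = 9/2 (z(t) = (1/2)*9 = 9/2)
T(b) = b*(55 + b)
X = -157101/2 (X = (-228*(55 - 228) + 57591/2) - 146790 = (-228*(-173) + 57591/2) - 146790 = (39444 + 57591/2) - 146790 = 136479/2 - 146790 = -157101/2 ≈ -78551.)
l = -46002 (l = (9/2 - 285)*164 = -561/2*164 = -46002)
l/X = -46002/(-157101/2) = -46002*(-2/157101) = 30668/52367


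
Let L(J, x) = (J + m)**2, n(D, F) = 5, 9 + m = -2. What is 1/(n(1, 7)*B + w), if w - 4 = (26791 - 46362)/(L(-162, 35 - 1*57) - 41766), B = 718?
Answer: 11837/42561749 ≈ 0.00027811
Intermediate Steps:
m = -11 (m = -9 - 2 = -11)
L(J, x) = (-11 + J)**2 (L(J, x) = (J - 11)**2 = (-11 + J)**2)
w = 66919/11837 (w = 4 + (26791 - 46362)/((-11 - 162)**2 - 41766) = 4 - 19571/((-173)**2 - 41766) = 4 - 19571/(29929 - 41766) = 4 - 19571/(-11837) = 4 - 19571*(-1/11837) = 4 + 19571/11837 = 66919/11837 ≈ 5.6534)
1/(n(1, 7)*B + w) = 1/(5*718 + 66919/11837) = 1/(3590 + 66919/11837) = 1/(42561749/11837) = 11837/42561749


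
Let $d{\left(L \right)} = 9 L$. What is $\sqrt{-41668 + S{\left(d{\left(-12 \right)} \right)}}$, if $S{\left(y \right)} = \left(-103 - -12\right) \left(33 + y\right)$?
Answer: $i \sqrt{34843} \approx 186.66 i$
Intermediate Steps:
$S{\left(y \right)} = -3003 - 91 y$ ($S{\left(y \right)} = \left(-103 + \left(-33 + 45\right)\right) \left(33 + y\right) = \left(-103 + 12\right) \left(33 + y\right) = - 91 \left(33 + y\right) = -3003 - 91 y$)
$\sqrt{-41668 + S{\left(d{\left(-12 \right)} \right)}} = \sqrt{-41668 - \left(3003 + 91 \cdot 9 \left(-12\right)\right)} = \sqrt{-41668 - -6825} = \sqrt{-41668 + \left(-3003 + 9828\right)} = \sqrt{-41668 + 6825} = \sqrt{-34843} = i \sqrt{34843}$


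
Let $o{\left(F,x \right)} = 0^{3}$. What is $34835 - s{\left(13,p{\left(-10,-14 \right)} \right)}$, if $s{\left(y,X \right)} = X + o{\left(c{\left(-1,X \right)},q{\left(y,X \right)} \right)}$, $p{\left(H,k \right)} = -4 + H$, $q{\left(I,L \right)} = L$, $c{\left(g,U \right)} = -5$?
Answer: $34849$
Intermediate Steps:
$o{\left(F,x \right)} = 0$
$s{\left(y,X \right)} = X$ ($s{\left(y,X \right)} = X + 0 = X$)
$34835 - s{\left(13,p{\left(-10,-14 \right)} \right)} = 34835 - \left(-4 - 10\right) = 34835 - -14 = 34835 + 14 = 34849$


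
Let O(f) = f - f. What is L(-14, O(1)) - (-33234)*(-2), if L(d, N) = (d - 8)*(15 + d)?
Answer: -66490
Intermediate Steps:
O(f) = 0
L(d, N) = (-8 + d)*(15 + d)
L(-14, O(1)) - (-33234)*(-2) = (-120 + (-14)² + 7*(-14)) - (-33234)*(-2) = (-120 + 196 - 98) - 573*116 = -22 - 66468 = -66490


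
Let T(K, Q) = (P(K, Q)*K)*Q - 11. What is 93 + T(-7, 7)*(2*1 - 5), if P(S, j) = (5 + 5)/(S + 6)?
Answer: -1344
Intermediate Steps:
P(S, j) = 10/(6 + S)
T(K, Q) = -11 + 10*K*Q/(6 + K) (T(K, Q) = ((10/(6 + K))*K)*Q - 11 = (10*K/(6 + K))*Q - 11 = 10*K*Q/(6 + K) - 11 = -11 + 10*K*Q/(6 + K))
93 + T(-7, 7)*(2*1 - 5) = 93 + ((-66 - 11*(-7) + 10*(-7)*7)/(6 - 7))*(2*1 - 5) = 93 + ((-66 + 77 - 490)/(-1))*(2 - 5) = 93 - 1*(-479)*(-3) = 93 + 479*(-3) = 93 - 1437 = -1344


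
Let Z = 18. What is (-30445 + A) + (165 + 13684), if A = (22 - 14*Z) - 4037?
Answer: -20863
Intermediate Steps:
A = -4267 (A = (22 - 14*18) - 4037 = (22 - 252) - 4037 = -230 - 4037 = -4267)
(-30445 + A) + (165 + 13684) = (-30445 - 4267) + (165 + 13684) = -34712 + 13849 = -20863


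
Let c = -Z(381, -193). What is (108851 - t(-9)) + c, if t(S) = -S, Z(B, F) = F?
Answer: 109035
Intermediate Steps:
c = 193 (c = -1*(-193) = 193)
(108851 - t(-9)) + c = (108851 - (-1)*(-9)) + 193 = (108851 - 1*9) + 193 = (108851 - 9) + 193 = 108842 + 193 = 109035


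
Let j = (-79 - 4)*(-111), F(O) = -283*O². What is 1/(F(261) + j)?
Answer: -1/19269030 ≈ -5.1897e-8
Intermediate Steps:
j = 9213 (j = -83*(-111) = 9213)
1/(F(261) + j) = 1/(-283*261² + 9213) = 1/(-283*68121 + 9213) = 1/(-19278243 + 9213) = 1/(-19269030) = -1/19269030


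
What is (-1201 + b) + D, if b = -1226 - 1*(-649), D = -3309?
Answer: -5087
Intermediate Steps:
b = -577 (b = -1226 + 649 = -577)
(-1201 + b) + D = (-1201 - 577) - 3309 = -1778 - 3309 = -5087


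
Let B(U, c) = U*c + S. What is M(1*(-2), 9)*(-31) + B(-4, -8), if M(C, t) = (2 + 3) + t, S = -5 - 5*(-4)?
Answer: -387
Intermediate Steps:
S = 15 (S = -5 + 20 = 15)
B(U, c) = 15 + U*c (B(U, c) = U*c + 15 = 15 + U*c)
M(C, t) = 5 + t
M(1*(-2), 9)*(-31) + B(-4, -8) = (5 + 9)*(-31) + (15 - 4*(-8)) = 14*(-31) + (15 + 32) = -434 + 47 = -387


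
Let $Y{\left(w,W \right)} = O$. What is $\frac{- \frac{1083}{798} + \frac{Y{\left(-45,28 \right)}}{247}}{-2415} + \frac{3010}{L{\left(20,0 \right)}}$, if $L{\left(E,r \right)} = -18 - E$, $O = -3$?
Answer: $- \frac{132297583}{1670214} \approx -79.21$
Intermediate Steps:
$Y{\left(w,W \right)} = -3$
$\frac{- \frac{1083}{798} + \frac{Y{\left(-45,28 \right)}}{247}}{-2415} + \frac{3010}{L{\left(20,0 \right)}} = \frac{- \frac{1083}{798} - \frac{3}{247}}{-2415} + \frac{3010}{-18 - 20} = \left(\left(-1083\right) \frac{1}{798} - \frac{3}{247}\right) \left(- \frac{1}{2415}\right) + \frac{3010}{-18 - 20} = \left(- \frac{19}{14} - \frac{3}{247}\right) \left(- \frac{1}{2415}\right) + \frac{3010}{-38} = \left(- \frac{4735}{3458}\right) \left(- \frac{1}{2415}\right) + 3010 \left(- \frac{1}{38}\right) = \frac{947}{1670214} - \frac{1505}{19} = - \frac{132297583}{1670214}$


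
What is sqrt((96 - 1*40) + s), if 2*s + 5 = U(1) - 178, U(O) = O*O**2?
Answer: I*sqrt(35) ≈ 5.9161*I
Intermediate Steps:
U(O) = O**3
s = -91 (s = -5/2 + (1**3 - 178)/2 = -5/2 + (1 - 178)/2 = -5/2 + (1/2)*(-177) = -5/2 - 177/2 = -91)
sqrt((96 - 1*40) + s) = sqrt((96 - 1*40) - 91) = sqrt((96 - 40) - 91) = sqrt(56 - 91) = sqrt(-35) = I*sqrt(35)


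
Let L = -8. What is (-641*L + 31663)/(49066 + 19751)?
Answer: 36791/68817 ≈ 0.53462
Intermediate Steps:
(-641*L + 31663)/(49066 + 19751) = (-641*(-8) + 31663)/(49066 + 19751) = (5128 + 31663)/68817 = 36791*(1/68817) = 36791/68817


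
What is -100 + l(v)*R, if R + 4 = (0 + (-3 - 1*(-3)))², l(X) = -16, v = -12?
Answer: -36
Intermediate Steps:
R = -4 (R = -4 + (0 + (-3 - 1*(-3)))² = -4 + (0 + (-3 + 3))² = -4 + (0 + 0)² = -4 + 0² = -4 + 0 = -4)
-100 + l(v)*R = -100 - 16*(-4) = -100 + 64 = -36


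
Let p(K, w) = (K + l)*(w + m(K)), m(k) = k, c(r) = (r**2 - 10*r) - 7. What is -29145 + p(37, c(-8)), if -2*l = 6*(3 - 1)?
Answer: -23751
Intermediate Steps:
c(r) = -7 + r**2 - 10*r
l = -6 (l = -3*(3 - 1) = -3*2 = -1/2*12 = -6)
p(K, w) = (-6 + K)*(K + w) (p(K, w) = (K - 6)*(w + K) = (-6 + K)*(K + w))
-29145 + p(37, c(-8)) = -29145 + (37**2 - 6*37 - 6*(-7 + (-8)**2 - 10*(-8)) + 37*(-7 + (-8)**2 - 10*(-8))) = -29145 + (1369 - 222 - 6*(-7 + 64 + 80) + 37*(-7 + 64 + 80)) = -29145 + (1369 - 222 - 6*137 + 37*137) = -29145 + (1369 - 222 - 822 + 5069) = -29145 + 5394 = -23751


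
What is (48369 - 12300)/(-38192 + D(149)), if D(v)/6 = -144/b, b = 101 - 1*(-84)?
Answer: -6672765/7066384 ≈ -0.94430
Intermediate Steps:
b = 185 (b = 101 + 84 = 185)
D(v) = -864/185 (D(v) = 6*(-144/185) = -864/185)
(48369 - 12300)/(-38192 + D(149)) = (48369 - 12300)/(-38192 - 864/185) = 36069/(-7066384/185) = 36069*(-185/7066384) = -6672765/7066384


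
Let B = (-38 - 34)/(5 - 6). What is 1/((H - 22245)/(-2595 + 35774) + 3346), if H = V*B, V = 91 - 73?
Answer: 33179/110995985 ≈ 0.00029892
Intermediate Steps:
V = 18
B = 72 (B = -72/(-1) = -72*(-1) = 72)
H = 1296 (H = 18*72 = 1296)
1/((H - 22245)/(-2595 + 35774) + 3346) = 1/((1296 - 22245)/(-2595 + 35774) + 3346) = 1/(-20949/33179 + 3346) = 1/(110995985/33179) = 33179/110995985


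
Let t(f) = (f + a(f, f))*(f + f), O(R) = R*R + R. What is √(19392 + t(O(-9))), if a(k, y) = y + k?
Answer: 8*√789 ≈ 224.71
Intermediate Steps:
a(k, y) = k + y
O(R) = R + R² (O(R) = R² + R = R + R²)
t(f) = 6*f² (t(f) = (f + (f + f))*(f + f) = (f + 2*f)*(2*f) = (3*f)*(2*f) = 6*f²)
√(19392 + t(O(-9))) = √(19392 + 6*(-9*(1 - 9))²) = √(19392 + 6*(-9*(-8))²) = √(19392 + 6*72²) = √(19392 + 6*5184) = √(19392 + 31104) = √50496 = 8*√789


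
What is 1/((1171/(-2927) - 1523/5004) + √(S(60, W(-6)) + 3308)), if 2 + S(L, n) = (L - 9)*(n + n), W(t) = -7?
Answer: 151117483023540/555945084265563263 + 7722937988541504*√2/555945084265563263 ≈ 0.019917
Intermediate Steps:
S(L, n) = -2 + 2*n*(-9 + L) (S(L, n) = -2 + (L - 9)*(n + n) = -2 + (-9 + L)*(2*n) = -2 + 2*n*(-9 + L))
1/((1171/(-2927) - 1523/5004) + √(S(60, W(-6)) + 3308)) = 1/((1171/(-2927) - 1523/5004) + √((-2 - 18*(-7) + 2*60*(-7)) + 3308)) = 1/((1171*(-1/2927) - 1523*1/5004) + √((-2 + 126 - 840) + 3308)) = 1/((-1171/2927 - 1523/5004) + √(-716 + 3308)) = 1/(-10317505/14646708 + √2592) = 1/(-10317505/14646708 + 36*√2)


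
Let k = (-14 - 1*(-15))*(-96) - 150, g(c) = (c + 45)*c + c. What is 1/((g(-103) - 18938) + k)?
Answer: -1/13313 ≈ -7.5115e-5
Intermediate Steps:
g(c) = c + c*(45 + c) (g(c) = (45 + c)*c + c = c*(45 + c) + c = c + c*(45 + c))
k = -246 (k = (-14 + 15)*(-96) - 150 = 1*(-96) - 150 = -96 - 150 = -246)
1/((g(-103) - 18938) + k) = 1/((-103*(46 - 103) - 18938) - 246) = 1/((-103*(-57) - 18938) - 246) = 1/((5871 - 18938) - 246) = 1/(-13067 - 246) = 1/(-13313) = -1/13313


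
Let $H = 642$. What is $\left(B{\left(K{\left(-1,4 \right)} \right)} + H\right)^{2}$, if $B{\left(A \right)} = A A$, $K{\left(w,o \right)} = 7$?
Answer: $477481$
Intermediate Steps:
$B{\left(A \right)} = A^{2}$
$\left(B{\left(K{\left(-1,4 \right)} \right)} + H\right)^{2} = \left(7^{2} + 642\right)^{2} = \left(49 + 642\right)^{2} = 691^{2} = 477481$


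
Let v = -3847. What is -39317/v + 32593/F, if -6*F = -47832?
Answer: 438820395/30668284 ≈ 14.309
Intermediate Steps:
F = 7972 (F = -⅙*(-47832) = 7972)
-39317/v + 32593/F = -39317/(-3847) + 32593/7972 = -39317*(-1/3847) + 32593*(1/7972) = 39317/3847 + 32593/7972 = 438820395/30668284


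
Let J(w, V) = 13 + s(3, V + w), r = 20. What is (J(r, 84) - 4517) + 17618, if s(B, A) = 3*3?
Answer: 13123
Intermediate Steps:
s(B, A) = 9
J(w, V) = 22 (J(w, V) = 13 + 9 = 22)
(J(r, 84) - 4517) + 17618 = (22 - 4517) + 17618 = -4495 + 17618 = 13123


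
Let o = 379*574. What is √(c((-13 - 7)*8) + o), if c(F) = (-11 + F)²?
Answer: √246787 ≈ 496.78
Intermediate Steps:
o = 217546
√(c((-13 - 7)*8) + o) = √((-11 + (-13 - 7)*8)² + 217546) = √((-11 - 20*8)² + 217546) = √((-11 - 160)² + 217546) = √((-171)² + 217546) = √(29241 + 217546) = √246787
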